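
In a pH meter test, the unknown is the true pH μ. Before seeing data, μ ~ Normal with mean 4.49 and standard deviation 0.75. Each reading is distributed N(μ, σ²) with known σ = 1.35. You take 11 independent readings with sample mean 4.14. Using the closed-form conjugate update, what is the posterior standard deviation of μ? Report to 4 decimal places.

For Normal data with known variance σ², a Normal(μ₀, σ₀²) prior on μ is conjugate. Posterior precision = 1/σ₀² + n/σ²; posterior mean is the precision-weighted average of μ₀ and x̄.
σ₀² = 0.75² = 0.5625, σ² = 1.35² = 1.8225; σ² + n·σ₀² = 1.8225 + 11·0.5625 = 8.01.
Posterior precision = 1/σ₀² + n/σ² = 1/0.5625 + 11/1.8225 = (σ² + n·σ₀²)/(σ₀²σ²) = 8.01/(0.5625·1.8225); posterior variance σₙ² = σ₀²σ²/(σ² + n·σ₀²) = 0.5625·1.8225/8.01 = 0.127985.
Posterior SD = √σₙ² = √(0.5625·1.8225/8.01) = 0.3577.

0.3577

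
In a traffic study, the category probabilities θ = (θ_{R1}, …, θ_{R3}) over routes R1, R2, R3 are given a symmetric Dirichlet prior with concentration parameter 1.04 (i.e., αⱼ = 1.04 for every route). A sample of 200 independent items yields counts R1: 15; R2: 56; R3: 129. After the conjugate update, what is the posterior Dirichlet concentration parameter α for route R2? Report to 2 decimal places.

The Dirichlet prior is conjugate to the Multinomial likelihood: each posterior αⱼ = prior αⱼ + observed count nⱼ.
Posterior concentration: (16.04, 57.04, 130.04), total = 203.12.
α_{R2} = 1.04 + 56 = 57.04.

57.04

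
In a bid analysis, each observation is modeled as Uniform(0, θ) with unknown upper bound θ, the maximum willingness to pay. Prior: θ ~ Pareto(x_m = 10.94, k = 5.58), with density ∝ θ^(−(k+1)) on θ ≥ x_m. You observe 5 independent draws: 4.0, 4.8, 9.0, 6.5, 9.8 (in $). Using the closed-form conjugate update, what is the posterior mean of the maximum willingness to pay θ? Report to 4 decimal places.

12.0820

A Pareto(scale x_m, shape k) prior on the upper bound θ of Uniform(0, θ) is conjugate: posterior is Pareto(max(x_m, max xᵢ), k + n).
Sample maximum = 9.8; prior scale x_m = 10.94 → posterior scale = max = 10.94.
Posterior shape = 5.58 + 5 = 10.58.
E[θ|data] = k·x_m/(k−1) = 10.58·10.94/9.58 = 12.0820.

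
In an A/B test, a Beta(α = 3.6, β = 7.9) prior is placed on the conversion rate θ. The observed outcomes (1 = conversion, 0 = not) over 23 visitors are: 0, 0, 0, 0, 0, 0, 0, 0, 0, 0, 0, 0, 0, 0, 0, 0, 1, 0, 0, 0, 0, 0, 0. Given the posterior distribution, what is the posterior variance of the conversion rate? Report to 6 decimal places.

0.003255

The Beta prior is conjugate to a Binomial/Bernoulli likelihood; the update adds successes to α and failures to β.
Posterior: Beta(α+k, β+n−k) = Beta(3.6+1, 7.9+22) = Beta(4.6, 29.9).
Var = αβ/((α+β)²(α+β+1)) = 4.6·29.9/(34.5²·35.5) = 0.003255.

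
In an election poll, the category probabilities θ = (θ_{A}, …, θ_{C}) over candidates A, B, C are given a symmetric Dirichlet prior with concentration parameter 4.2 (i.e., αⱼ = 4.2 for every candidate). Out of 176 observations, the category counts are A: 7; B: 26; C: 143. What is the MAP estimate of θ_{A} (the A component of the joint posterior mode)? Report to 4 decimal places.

The Dirichlet prior is conjugate to the Multinomial likelihood: each posterior αⱼ = prior αⱼ + observed count nⱼ.
Posterior concentration: (11.2, 30.2, 147.2), total = 188.6.
Joint mode component: (α_{A}−1)/(Σα−K) = 10.2/185.6 = 0.0550.

0.0550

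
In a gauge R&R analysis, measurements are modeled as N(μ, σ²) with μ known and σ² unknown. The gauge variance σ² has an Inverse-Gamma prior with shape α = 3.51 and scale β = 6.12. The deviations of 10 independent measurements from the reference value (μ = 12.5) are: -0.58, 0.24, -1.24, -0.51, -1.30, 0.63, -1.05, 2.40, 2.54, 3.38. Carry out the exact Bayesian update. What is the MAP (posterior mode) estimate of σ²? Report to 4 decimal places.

2.1691

With known mean μ and an Inverse-Gamma(α, β) prior on σ², the Normal likelihood is conjugate: posterior is Inv-Gamma(α + n/2, β + Σ(xᵢ−μ)²/2).
Σ(xᵢ−μ)² = (-0.58)² + (0.24)² + (-1.24)² + (-0.51)² + (-1.30)² + (0.63)² + (-1.05)² + (2.40)² + (2.54)² + (3.38)² = 29.0171.
Posterior: Inv-Gamma(3.51 + 10/2, 6.12 + 29.0171/2) = Inv-Gamma(8.51, 20.62855).
Mode = β/(α+1) = 20.62855/9.51 = 2.1691.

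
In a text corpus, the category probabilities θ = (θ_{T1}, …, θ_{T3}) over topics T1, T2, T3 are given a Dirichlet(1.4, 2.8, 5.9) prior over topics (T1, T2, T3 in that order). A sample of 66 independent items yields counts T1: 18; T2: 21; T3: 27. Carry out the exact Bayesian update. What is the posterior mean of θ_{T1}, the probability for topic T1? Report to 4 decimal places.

0.2549

The Dirichlet prior is conjugate to the Multinomial likelihood: each posterior αⱼ = prior αⱼ + observed count nⱼ.
Posterior concentration: (19.4, 23.8, 32.9), total = 76.1.
E[θ_{T1}|data] = α_{T1}/Σα = 19.4/76.1 = 0.2549.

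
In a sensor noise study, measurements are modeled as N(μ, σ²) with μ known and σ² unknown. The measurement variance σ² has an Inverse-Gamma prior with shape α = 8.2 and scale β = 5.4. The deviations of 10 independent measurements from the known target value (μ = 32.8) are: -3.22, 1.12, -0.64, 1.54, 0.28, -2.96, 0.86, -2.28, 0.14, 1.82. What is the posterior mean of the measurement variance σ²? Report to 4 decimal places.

1.7752

With known mean μ and an Inverse-Gamma(α, β) prior on σ², the Normal likelihood is conjugate: posterior is Inv-Gamma(α + n/2, β + Σ(xᵢ−μ)²/2).
Σ(xᵢ−μ)² = (-3.22)² + (1.12)² + (-0.64)² + (1.54)² + (0.28)² + (-2.96)² + (0.86)² + (-2.28)² + (0.14)² + (1.82)² = 32.5140.
Posterior: Inv-Gamma(8.2 + 10/2, 5.4 + 32.5140/2) = Inv-Gamma(13.20, 21.65700).
E[σ²|data] = β/(α−1) = 21.65700/12.20 = 1.7752.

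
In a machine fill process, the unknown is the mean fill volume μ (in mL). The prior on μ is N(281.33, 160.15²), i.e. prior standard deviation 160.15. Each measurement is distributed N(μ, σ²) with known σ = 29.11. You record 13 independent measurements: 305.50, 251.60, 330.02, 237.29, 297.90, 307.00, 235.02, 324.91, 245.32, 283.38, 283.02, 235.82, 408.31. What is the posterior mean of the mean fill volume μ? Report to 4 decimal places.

For Normal data with known variance σ², a Normal(μ₀, σ₀²) prior on μ is conjugate. Posterior precision = 1/σ₀² + n/σ²; posterior mean is the precision-weighted average of μ₀ and x̄.
Σxᵢ = 305.50 + 251.60 + 330.02 + 237.29 + 297.90 + 307.00 + 235.02 + 324.91 + 245.32 + 283.38 + 283.02 + 235.82 + 408.31 = 3745.09, so n·x̄ = 3745.09.
σ₀² = 160.15² = 25648.0225, σ² = 29.11² = 847.3921; σ² + n·σ₀² = 847.3921 + 13·25648.0225 = 334271.6846.
Posterior mean = (μ₀/σ₀² + n·x̄/σ²)/(1/σ₀² + n/σ²) = (σ²·μ₀ + σ₀²·n·x̄)/(σ² + n·σ₀²) = (847.3921·281.33 + 25648.0225·3745.09)/334271.6846 = 96292549.404018/334271.6846 = 288.0667.

288.0667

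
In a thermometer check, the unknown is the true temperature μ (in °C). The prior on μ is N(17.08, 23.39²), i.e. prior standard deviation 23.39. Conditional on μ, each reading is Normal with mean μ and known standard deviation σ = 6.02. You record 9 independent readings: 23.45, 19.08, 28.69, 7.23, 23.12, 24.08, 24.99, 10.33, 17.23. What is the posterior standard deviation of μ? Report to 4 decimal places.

For Normal data with known variance σ², a Normal(μ₀, σ₀²) prior on μ is conjugate. Posterior precision = 1/σ₀² + n/σ²; posterior mean is the precision-weighted average of μ₀ and x̄.
σ₀² = 23.39² = 547.0921, σ² = 6.02² = 36.2404; σ² + n·σ₀² = 36.2404 + 9·547.0921 = 4960.0693.
Posterior precision = 1/σ₀² + n/σ² = 1/547.0921 + 9/36.2404 = (σ² + n·σ₀²)/(σ₀²σ²) = 4960.0693/(547.0921·36.2404); posterior variance σₙ² = σ₀²σ²/(σ² + n·σ₀²) = 547.0921·36.2404/4960.0693 = 3.997290.
Posterior SD = √σₙ² = √(547.0921·36.2404/4960.0693) = 1.9993.

1.9993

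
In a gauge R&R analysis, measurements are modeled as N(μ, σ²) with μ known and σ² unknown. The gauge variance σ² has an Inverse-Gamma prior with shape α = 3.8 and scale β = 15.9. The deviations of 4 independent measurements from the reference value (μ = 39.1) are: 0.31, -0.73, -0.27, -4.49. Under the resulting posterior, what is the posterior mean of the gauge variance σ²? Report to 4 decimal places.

5.4856

With known mean μ and an Inverse-Gamma(α, β) prior on σ², the Normal likelihood is conjugate: posterior is Inv-Gamma(α + n/2, β + Σ(xᵢ−μ)²/2).
Σ(xᵢ−μ)² = (0.31)² + (-0.73)² + (-0.27)² + (-4.49)² = 20.8620.
Posterior: Inv-Gamma(3.8 + 4/2, 15.9 + 20.8620/2) = Inv-Gamma(5.80, 26.33100).
E[σ²|data] = β/(α−1) = 26.33100/4.80 = 5.4856.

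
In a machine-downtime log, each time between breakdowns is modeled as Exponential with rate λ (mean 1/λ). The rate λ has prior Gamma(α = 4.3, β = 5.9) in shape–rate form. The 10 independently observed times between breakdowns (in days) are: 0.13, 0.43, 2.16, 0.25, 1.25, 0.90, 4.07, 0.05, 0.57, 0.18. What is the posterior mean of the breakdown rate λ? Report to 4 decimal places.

With a Gamma(shape α, rate β) prior on the exponential rate λ, the posterior after n observations with total T = Σxᵢ is Gamma(α+n, β+T).
Sum of observations T = 9.99 days; n = 10.
Posterior: Gamma(4.3+10, 5.9+9.99) = Gamma(14.3, 15.89).
Posterior mean of λ = α/β = 14.3/15.89 = 0.8999.

0.8999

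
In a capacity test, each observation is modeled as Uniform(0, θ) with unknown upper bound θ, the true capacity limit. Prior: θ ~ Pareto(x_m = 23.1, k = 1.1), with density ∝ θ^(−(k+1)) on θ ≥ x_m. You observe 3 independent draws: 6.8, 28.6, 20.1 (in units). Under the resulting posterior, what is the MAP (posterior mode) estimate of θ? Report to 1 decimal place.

28.6

A Pareto(scale x_m, shape k) prior on the upper bound θ of Uniform(0, θ) is conjugate: posterior is Pareto(max(x_m, max xᵢ), k + n).
Sample maximum = 28.6; prior scale x_m = 23.1 → posterior scale = max = 28.6.
Posterior shape = 1.1 + 3 = 4.1.
The Pareto density is decreasing on [x_m, ∞), so the mode is x_m = 28.6.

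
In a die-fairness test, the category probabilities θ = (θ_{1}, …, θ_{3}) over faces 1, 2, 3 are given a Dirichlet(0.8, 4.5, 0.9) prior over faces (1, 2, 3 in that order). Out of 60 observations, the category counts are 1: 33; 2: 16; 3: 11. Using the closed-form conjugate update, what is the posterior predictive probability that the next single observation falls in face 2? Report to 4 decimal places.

The Dirichlet prior is conjugate to the Multinomial likelihood: each posterior αⱼ = prior αⱼ + observed count nⱼ.
Posterior concentration: (33.8, 20.5, 11.9), total = 66.2.
P(next = 2 | data) = α_{2}/Σα = 0.3097.

0.3097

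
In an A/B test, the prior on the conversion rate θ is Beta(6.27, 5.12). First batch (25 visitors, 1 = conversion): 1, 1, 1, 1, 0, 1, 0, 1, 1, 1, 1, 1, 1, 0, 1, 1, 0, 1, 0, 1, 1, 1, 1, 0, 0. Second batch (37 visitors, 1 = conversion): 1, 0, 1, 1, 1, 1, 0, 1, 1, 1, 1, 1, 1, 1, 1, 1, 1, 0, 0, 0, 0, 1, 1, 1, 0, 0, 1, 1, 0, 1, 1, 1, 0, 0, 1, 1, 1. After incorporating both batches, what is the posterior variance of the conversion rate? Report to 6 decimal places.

The Beta prior is conjugate to a Binomial/Bernoulli likelihood; the update adds successes to α and failures to β.
After batch 1: Beta(6.27+18, 5.12+7) = Beta(24.27, 12.12).
After batch 2: Beta(24.27+26, 12.12+11) = Beta(50.27, 23.12).
Var = αβ/((α+β)²(α+β+1)) = 50.27·23.12/(73.39²·74.39) = 0.002901.

0.002901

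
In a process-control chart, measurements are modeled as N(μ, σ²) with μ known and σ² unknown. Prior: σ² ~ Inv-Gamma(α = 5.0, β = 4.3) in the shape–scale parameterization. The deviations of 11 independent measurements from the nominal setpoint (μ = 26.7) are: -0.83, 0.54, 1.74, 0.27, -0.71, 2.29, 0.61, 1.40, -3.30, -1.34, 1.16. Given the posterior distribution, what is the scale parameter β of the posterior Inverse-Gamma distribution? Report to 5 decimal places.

17.39625

With known mean μ and an Inverse-Gamma(α, β) prior on σ², the Normal likelihood is conjugate: posterior is Inv-Gamma(α + n/2, β + Σ(xᵢ−μ)²/2).
Σ(xᵢ−μ)² = (-0.83)² + (0.54)² + (1.74)² + (0.27)² + (-0.71)² + (2.29)² + (0.61)² + (1.40)² + (-3.30)² + (-1.34)² + (1.16)² = 26.1925.
Posterior: Inv-Gamma(5.0 + 11/2, 4.3 + 26.1925/2) = Inv-Gamma(10.50, 17.39625).
Posterior β = 17.39625.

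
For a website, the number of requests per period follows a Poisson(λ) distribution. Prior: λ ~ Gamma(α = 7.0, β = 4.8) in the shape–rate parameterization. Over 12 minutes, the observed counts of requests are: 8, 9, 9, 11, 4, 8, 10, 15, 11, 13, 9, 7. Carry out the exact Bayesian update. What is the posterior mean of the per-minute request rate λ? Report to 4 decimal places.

7.2024

With a Gamma(shape α, rate β) prior, the Poisson likelihood is conjugate: the posterior is Gamma(α + ΣXᵢ, β + n).
Sum of counts S = 114 over n = 12 minutes.
Posterior: Gamma(α+S, β+n) = Gamma(7.0+114, 4.8+12) = Gamma(121.0, 16.8).
Posterior mean = α/β = 121.0/16.8 = 7.2024.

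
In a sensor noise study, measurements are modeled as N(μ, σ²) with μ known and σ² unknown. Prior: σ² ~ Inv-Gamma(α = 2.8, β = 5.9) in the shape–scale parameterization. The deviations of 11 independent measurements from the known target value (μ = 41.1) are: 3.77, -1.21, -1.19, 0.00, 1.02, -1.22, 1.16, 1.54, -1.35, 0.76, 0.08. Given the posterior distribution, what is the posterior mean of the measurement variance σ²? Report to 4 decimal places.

2.5716

With known mean μ and an Inverse-Gamma(α, β) prior on σ², the Normal likelihood is conjugate: posterior is Inv-Gamma(α + n/2, β + Σ(xᵢ−μ)²/2).
Σ(xᵢ−μ)² = (3.77)² + (-1.21)² + (-1.19)² + (0.00)² + (1.02)² + (-1.22)² + (1.16)² + (1.54)² + (-1.35)² + (0.76)² + (0.08)² = 25.7456.
Posterior: Inv-Gamma(2.8 + 11/2, 5.9 + 25.7456/2) = Inv-Gamma(8.30, 18.77280).
E[σ²|data] = β/(α−1) = 18.77280/7.30 = 2.5716.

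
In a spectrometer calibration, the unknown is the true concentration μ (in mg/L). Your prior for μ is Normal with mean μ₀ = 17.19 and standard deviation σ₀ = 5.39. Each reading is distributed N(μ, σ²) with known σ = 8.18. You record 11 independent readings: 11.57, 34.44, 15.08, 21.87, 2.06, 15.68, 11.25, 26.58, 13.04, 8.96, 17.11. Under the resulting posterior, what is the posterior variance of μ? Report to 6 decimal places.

5.029803

For Normal data with known variance σ², a Normal(μ₀, σ₀²) prior on μ is conjugate. Posterior precision = 1/σ₀² + n/σ²; posterior mean is the precision-weighted average of μ₀ and x̄.
σ₀² = 5.39² = 29.0521, σ² = 8.18² = 66.9124; σ² + n·σ₀² = 66.9124 + 11·29.0521 = 386.4855.
Posterior precision = 1/σ₀² + n/σ² = 1/29.0521 + 11/66.9124 = (σ² + n·σ₀²)/(σ₀²σ²) = 386.4855/(29.0521·66.9124); posterior variance σₙ² = σ₀²σ²/(σ² + n·σ₀²) = 29.0521·66.9124/386.4855 = 5.029803.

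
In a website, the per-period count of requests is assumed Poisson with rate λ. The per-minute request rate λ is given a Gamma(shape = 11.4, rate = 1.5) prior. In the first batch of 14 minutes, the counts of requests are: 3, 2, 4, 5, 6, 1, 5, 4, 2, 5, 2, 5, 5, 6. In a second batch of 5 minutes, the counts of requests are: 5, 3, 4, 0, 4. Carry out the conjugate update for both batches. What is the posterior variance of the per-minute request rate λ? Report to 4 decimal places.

0.1961

With a Gamma(shape α, rate β) prior, the Poisson likelihood is conjugate: the posterior is Gamma(α + ΣXᵢ, β + n).
Batch 1: sum of counts S = 55 over n = 14 minutes.
After batch 1: Gamma(α+S, β+n) = Gamma(11.4+55, 1.5+14) = Gamma(66.4, 15.5).
Batch 2: sum of counts S = 16 over n = 5 minutes.
After batch 2: Gamma(α+S, β+n) = Gamma(66.4+16, 15.5+5) = Gamma(82.4, 20.5).
Var = α/β² = 82.4/20.5² = 0.1961.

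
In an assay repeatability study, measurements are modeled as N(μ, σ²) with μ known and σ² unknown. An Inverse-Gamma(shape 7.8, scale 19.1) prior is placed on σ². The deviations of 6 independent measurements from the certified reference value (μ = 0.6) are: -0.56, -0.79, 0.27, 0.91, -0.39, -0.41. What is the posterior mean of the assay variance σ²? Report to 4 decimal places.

2.0591

With known mean μ and an Inverse-Gamma(α, β) prior on σ², the Normal likelihood is conjugate: posterior is Inv-Gamma(α + n/2, β + Σ(xᵢ−μ)²/2).
Σ(xᵢ−μ)² = (-0.56)² + (-0.79)² + (0.27)² + (0.91)² + (-0.39)² + (-0.41)² = 2.1589.
Posterior: Inv-Gamma(7.8 + 6/2, 19.1 + 2.1589/2) = Inv-Gamma(10.80, 20.17945).
E[σ²|data] = β/(α−1) = 20.17945/9.80 = 2.0591.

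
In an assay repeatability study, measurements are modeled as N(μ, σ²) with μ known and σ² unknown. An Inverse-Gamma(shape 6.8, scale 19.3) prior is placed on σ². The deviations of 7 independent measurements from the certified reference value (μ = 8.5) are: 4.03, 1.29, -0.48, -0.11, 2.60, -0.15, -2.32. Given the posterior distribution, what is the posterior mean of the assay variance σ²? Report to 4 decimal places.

3.7050

With known mean μ and an Inverse-Gamma(α, β) prior on σ², the Normal likelihood is conjugate: posterior is Inv-Gamma(α + n/2, β + Σ(xᵢ−μ)²/2).
Σ(xᵢ−μ)² = (4.03)² + (1.29)² + (-0.48)² + (-0.11)² + (2.60)² + (-0.15)² + (-2.32)² = 30.3124.
Posterior: Inv-Gamma(6.8 + 7/2, 19.3 + 30.3124/2) = Inv-Gamma(10.30, 34.45620).
E[σ²|data] = β/(α−1) = 34.45620/9.30 = 3.7050.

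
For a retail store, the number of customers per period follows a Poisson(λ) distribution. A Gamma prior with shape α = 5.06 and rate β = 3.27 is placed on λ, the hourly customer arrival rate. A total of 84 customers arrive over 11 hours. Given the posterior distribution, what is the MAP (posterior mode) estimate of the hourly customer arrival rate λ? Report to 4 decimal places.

6.1710

With a Gamma(shape α, rate β) prior, the Poisson likelihood is conjugate: the posterior is Gamma(α + ΣXᵢ, β + n).
Posterior: Gamma(α+S, β+n) = Gamma(5.06+84, 3.27+11) = Gamma(89.06, 14.27).
Mode of Gamma(α,β) for α≥1 is (α−1)/β = 88.06/14.27 = 6.1710.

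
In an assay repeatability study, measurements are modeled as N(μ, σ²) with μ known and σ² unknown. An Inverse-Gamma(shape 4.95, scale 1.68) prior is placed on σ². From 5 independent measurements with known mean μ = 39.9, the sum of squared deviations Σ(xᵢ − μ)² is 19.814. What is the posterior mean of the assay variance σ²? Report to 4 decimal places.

1.7964

With known mean μ and an Inverse-Gamma(α, β) prior on σ², the Normal likelihood is conjugate: posterior is Inv-Gamma(α + n/2, β + Σ(xᵢ−μ)²/2).
Posterior: Inv-Gamma(4.95 + 5/2, 1.68 + 19.814/2) = Inv-Gamma(7.45, 11.5870).
E[σ²|data] = β/(α−1) = 11.5870/6.45 = 1.7964.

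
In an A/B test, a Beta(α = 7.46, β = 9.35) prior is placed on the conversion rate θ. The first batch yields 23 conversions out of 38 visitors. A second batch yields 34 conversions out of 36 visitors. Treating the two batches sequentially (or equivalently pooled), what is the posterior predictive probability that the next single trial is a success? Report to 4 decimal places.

0.7098

The Beta prior is conjugate to a Binomial/Bernoulli likelihood; the update adds successes to α and failures to β.
After batch 1: Beta(7.46+23, 9.35+15) = Beta(30.46, 24.35).
After batch 2: Beta(30.46+34, 24.35+2) = Beta(64.46, 26.35).
For a single future Bernoulli trial, P(success | data) = α/(α+β) = 0.7098.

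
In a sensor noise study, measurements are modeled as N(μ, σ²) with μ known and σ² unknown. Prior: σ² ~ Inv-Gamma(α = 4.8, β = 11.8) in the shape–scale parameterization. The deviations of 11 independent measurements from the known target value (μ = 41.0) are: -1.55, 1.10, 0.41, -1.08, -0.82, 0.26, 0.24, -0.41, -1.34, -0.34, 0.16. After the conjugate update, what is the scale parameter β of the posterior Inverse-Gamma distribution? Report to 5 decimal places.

With known mean μ and an Inverse-Gamma(α, β) prior on σ², the Normal likelihood is conjugate: posterior is Inv-Gamma(α + n/2, β + Σ(xᵢ−μ)²/2).
Σ(xᵢ−μ)² = (-1.55)² + (1.10)² + (0.41)² + (-1.08)² + (-0.82)² + (0.26)² + (0.24)² + (-0.41)² + (-1.34)² + (-0.34)² + (0.16)² = 7.8495.
Posterior: Inv-Gamma(4.8 + 11/2, 11.8 + 7.8495/2) = Inv-Gamma(10.30, 15.72475).
Posterior β = 15.72475.

15.72475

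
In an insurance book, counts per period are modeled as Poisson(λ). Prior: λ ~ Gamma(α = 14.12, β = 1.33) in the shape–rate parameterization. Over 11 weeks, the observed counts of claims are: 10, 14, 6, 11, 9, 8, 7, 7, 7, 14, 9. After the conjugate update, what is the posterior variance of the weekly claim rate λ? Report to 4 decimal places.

With a Gamma(shape α, rate β) prior, the Poisson likelihood is conjugate: the posterior is Gamma(α + ΣXᵢ, β + n).
Sum of counts S = 102 over n = 11 weeks.
Posterior: Gamma(α+S, β+n) = Gamma(14.12+102, 1.33+11) = Gamma(116.12, 12.33).
Var = α/β² = 116.12/12.33² = 0.7638.

0.7638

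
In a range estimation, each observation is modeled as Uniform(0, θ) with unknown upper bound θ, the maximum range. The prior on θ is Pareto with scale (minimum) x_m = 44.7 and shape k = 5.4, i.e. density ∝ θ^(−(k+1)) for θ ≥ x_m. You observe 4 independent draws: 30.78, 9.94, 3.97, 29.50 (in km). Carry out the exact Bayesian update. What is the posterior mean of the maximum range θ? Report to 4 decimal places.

A Pareto(scale x_m, shape k) prior on the upper bound θ of Uniform(0, θ) is conjugate: posterior is Pareto(max(x_m, max xᵢ), k + n).
Sample maximum = 30.78; prior scale x_m = 44.7 → posterior scale = max = 44.70.
Posterior shape = 5.4 + 4 = 9.4.
E[θ|data] = k·x_m/(k−1) = 9.4·44.70/8.4 = 50.0214.

50.0214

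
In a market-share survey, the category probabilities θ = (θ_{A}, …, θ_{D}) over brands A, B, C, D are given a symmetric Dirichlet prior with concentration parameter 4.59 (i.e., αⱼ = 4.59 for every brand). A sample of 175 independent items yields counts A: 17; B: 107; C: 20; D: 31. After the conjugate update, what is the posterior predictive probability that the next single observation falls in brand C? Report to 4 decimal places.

0.1272

The Dirichlet prior is conjugate to the Multinomial likelihood: each posterior αⱼ = prior αⱼ + observed count nⱼ.
Posterior concentration: (21.59, 111.59, 24.59, 35.59), total = 193.36.
P(next = C | data) = α_{C}/Σα = 0.1272.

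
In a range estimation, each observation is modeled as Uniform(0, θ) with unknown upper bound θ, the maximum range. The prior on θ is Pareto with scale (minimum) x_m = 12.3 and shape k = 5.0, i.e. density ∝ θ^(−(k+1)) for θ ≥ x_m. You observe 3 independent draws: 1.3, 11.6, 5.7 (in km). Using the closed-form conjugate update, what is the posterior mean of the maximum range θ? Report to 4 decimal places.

14.0571

A Pareto(scale x_m, shape k) prior on the upper bound θ of Uniform(0, θ) is conjugate: posterior is Pareto(max(x_m, max xᵢ), k + n).
Sample maximum = 11.6; prior scale x_m = 12.3 → posterior scale = max = 12.3.
Posterior shape = 5.0 + 3 = 8.0.
E[θ|data] = k·x_m/(k−1) = 8.0·12.3/7.0 = 14.0571.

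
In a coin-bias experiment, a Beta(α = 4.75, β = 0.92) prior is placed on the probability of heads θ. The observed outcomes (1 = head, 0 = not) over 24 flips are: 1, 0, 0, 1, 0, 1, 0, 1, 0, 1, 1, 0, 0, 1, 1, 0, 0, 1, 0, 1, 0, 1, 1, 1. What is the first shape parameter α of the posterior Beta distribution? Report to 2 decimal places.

17.75

The Beta prior is conjugate to a Binomial/Bernoulli likelihood; the update adds successes to α and failures to β.
Posterior: Beta(α+k, β+n−k) = Beta(4.75+13, 0.92+11) = Beta(17.75, 11.92).
Posterior α = 17.75.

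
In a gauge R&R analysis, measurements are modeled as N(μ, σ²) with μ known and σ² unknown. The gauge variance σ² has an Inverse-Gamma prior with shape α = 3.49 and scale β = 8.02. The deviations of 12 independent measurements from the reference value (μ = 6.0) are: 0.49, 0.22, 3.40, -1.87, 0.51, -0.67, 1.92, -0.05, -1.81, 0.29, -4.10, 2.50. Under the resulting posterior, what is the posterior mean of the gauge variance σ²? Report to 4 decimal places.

3.6633

With known mean μ and an Inverse-Gamma(α, β) prior on σ², the Normal likelihood is conjugate: posterior is Inv-Gamma(α + n/2, β + Σ(xᵢ−μ)²/2).
Σ(xᵢ−μ)² = (0.49)² + (0.22)² + (3.40)² + (-1.87)² + (0.51)² + (-0.67)² + (1.92)² + (-0.05)² + (-1.81)² + (0.29)² + (-4.10)² + (2.50)² = 46.1635.
Posterior: Inv-Gamma(3.49 + 12/2, 8.02 + 46.1635/2) = Inv-Gamma(9.49, 31.10175).
E[σ²|data] = β/(α−1) = 31.10175/8.49 = 3.6633.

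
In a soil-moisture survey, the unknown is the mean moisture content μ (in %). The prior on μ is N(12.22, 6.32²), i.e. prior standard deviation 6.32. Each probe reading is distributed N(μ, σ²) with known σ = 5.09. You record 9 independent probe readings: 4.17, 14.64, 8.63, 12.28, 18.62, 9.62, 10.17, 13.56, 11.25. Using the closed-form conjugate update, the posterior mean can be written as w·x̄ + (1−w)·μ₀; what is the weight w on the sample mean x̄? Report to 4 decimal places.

For Normal data with known variance σ², a Normal(μ₀, σ₀²) prior on μ is conjugate. Posterior precision = 1/σ₀² + n/σ²; posterior mean is the precision-weighted average of μ₀ and x̄.
σ₀² = 6.32² = 39.9424, σ² = 5.09² = 25.9081. Prior precision 1/σ₀² = 1/39.9424; data precision n/σ² = 9/25.9081.
w = (n/σ²)/(1/σ₀² + n/σ²) = n·σ₀²/(σ² + n·σ₀²) = 9·39.9424/(25.9081 + 9·39.9424) = 359.4816/385.3897 = 0.9328.

0.9328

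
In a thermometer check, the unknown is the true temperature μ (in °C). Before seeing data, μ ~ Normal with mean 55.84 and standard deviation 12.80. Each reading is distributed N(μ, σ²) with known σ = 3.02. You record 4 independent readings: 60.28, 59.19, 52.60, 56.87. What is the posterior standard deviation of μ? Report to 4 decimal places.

1.4996

For Normal data with known variance σ², a Normal(μ₀, σ₀²) prior on μ is conjugate. Posterior precision = 1/σ₀² + n/σ²; posterior mean is the precision-weighted average of μ₀ and x̄.
σ₀² = 12.80² = 163.84, σ² = 3.02² = 9.1204; σ² + n·σ₀² = 9.1204 + 4·163.84 = 664.4804.
Posterior precision = 1/σ₀² + n/σ² = 1/163.84 + 4/9.1204 = (σ² + n·σ₀²)/(σ₀²σ²) = 664.4804/(163.84·9.1204); posterior variance σₙ² = σ₀²σ²/(σ² + n·σ₀²) = 163.84·9.1204/664.4804 = 2.248804.
Posterior SD = √σₙ² = √(163.84·9.1204/664.4804) = 1.4996.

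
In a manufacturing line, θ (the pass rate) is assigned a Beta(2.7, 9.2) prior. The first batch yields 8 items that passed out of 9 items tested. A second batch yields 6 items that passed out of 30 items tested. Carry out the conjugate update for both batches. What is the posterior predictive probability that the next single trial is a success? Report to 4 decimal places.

0.3281

The Beta prior is conjugate to a Binomial/Bernoulli likelihood; the update adds successes to α and failures to β.
After batch 1: Beta(2.7+8, 9.2+1) = Beta(10.7, 10.2).
After batch 2: Beta(10.7+6, 10.2+24) = Beta(16.7, 34.2).
For a single future Bernoulli trial, P(success | data) = α/(α+β) = 0.3281.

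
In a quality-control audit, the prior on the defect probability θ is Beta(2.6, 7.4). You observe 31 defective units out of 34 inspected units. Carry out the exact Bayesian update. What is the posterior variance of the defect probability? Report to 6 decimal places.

0.004011

The Beta prior is conjugate to a Binomial/Bernoulli likelihood; the update adds successes to α and failures to β.
Posterior: Beta(α+k, β+n−k) = Beta(2.6+31, 7.4+3) = Beta(33.6, 10.4).
Var = αβ/((α+β)²(α+β+1)) = 33.6·10.4/(44.0²·45.0) = 0.004011.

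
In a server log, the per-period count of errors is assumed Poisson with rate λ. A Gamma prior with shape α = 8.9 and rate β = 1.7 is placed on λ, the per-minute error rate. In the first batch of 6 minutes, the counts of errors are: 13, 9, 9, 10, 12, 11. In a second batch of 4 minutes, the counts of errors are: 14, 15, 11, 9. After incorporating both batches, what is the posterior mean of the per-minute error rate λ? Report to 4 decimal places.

10.4188

With a Gamma(shape α, rate β) prior, the Poisson likelihood is conjugate: the posterior is Gamma(α + ΣXᵢ, β + n).
Batch 1: sum of counts S = 64 over n = 6 minutes.
After batch 1: Gamma(α+S, β+n) = Gamma(8.9+64, 1.7+6) = Gamma(72.9, 7.7).
Batch 2: sum of counts S = 49 over n = 4 minutes.
After batch 2: Gamma(α+S, β+n) = Gamma(72.9+49, 7.7+4) = Gamma(121.9, 11.7).
Posterior mean = α/β = 121.9/11.7 = 10.4188.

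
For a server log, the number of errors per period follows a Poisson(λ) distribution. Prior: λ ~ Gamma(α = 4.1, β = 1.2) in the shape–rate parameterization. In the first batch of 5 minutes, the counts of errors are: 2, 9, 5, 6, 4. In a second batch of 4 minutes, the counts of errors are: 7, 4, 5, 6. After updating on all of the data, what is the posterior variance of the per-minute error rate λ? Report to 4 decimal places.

0.5008

With a Gamma(shape α, rate β) prior, the Poisson likelihood is conjugate: the posterior is Gamma(α + ΣXᵢ, β + n).
Batch 1: sum of counts S = 26 over n = 5 minutes.
After batch 1: Gamma(α+S, β+n) = Gamma(4.1+26, 1.2+5) = Gamma(30.1, 6.2).
Batch 2: sum of counts S = 22 over n = 4 minutes.
After batch 2: Gamma(α+S, β+n) = Gamma(30.1+22, 6.2+4) = Gamma(52.1, 10.2).
Var = α/β² = 52.1/10.2² = 0.5008.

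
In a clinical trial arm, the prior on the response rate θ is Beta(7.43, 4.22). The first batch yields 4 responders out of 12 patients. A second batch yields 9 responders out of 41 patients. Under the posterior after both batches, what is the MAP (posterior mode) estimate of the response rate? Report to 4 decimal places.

The Beta prior is conjugate to a Binomial/Bernoulli likelihood; the update adds successes to α and failures to β.
After batch 1: Beta(7.43+4, 4.22+8) = Beta(11.43, 12.22).
After batch 2: Beta(11.43+9, 12.22+32) = Beta(20.43, 44.22).
Mode of Beta(a,b) for a,b>1 is (a−1)/(a+b−2) = 19.43/62.65 = 0.3101.

0.3101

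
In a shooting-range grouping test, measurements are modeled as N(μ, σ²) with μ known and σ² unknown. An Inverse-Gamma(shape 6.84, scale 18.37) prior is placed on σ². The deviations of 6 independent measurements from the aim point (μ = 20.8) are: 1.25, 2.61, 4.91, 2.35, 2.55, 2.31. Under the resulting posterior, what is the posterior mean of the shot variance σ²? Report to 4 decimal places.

With known mean μ and an Inverse-Gamma(α, β) prior on σ², the Normal likelihood is conjugate: posterior is Inv-Gamma(α + n/2, β + Σ(xᵢ−μ)²/2).
Σ(xᵢ−μ)² = (1.25)² + (2.61)² + (4.91)² + (2.35)² + (2.55)² + (2.31)² = 49.8438.
Posterior: Inv-Gamma(6.84 + 6/2, 18.37 + 49.8438/2) = Inv-Gamma(9.84, 43.29190).
E[σ²|data] = β/(α−1) = 43.29190/8.84 = 4.8973.

4.8973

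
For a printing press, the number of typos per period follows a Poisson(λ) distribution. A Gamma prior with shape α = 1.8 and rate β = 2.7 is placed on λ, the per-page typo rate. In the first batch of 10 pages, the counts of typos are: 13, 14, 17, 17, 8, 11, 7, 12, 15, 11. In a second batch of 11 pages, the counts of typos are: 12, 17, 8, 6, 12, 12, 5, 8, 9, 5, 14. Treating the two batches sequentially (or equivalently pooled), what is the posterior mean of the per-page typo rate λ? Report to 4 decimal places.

With a Gamma(shape α, rate β) prior, the Poisson likelihood is conjugate: the posterior is Gamma(α + ΣXᵢ, β + n).
Batch 1: sum of counts S = 125 over n = 10 pages.
After batch 1: Gamma(α+S, β+n) = Gamma(1.8+125, 2.7+10) = Gamma(126.8, 12.7).
Batch 2: sum of counts S = 108 over n = 11 pages.
After batch 2: Gamma(α+S, β+n) = Gamma(126.8+108, 12.7+11) = Gamma(234.8, 23.7).
Posterior mean = α/β = 234.8/23.7 = 9.9072.

9.9072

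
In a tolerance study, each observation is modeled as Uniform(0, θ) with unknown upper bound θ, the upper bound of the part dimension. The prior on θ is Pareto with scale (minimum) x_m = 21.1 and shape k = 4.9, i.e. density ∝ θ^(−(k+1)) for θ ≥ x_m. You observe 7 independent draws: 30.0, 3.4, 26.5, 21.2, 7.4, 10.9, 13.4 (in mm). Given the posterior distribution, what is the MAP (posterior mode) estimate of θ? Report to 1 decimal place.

A Pareto(scale x_m, shape k) prior on the upper bound θ of Uniform(0, θ) is conjugate: posterior is Pareto(max(x_m, max xᵢ), k + n).
Sample maximum = 30.0; prior scale x_m = 21.1 → posterior scale = max = 30.0.
Posterior shape = 4.9 + 7 = 11.9.
The Pareto density is decreasing on [x_m, ∞), so the mode is x_m = 30.0.

30.0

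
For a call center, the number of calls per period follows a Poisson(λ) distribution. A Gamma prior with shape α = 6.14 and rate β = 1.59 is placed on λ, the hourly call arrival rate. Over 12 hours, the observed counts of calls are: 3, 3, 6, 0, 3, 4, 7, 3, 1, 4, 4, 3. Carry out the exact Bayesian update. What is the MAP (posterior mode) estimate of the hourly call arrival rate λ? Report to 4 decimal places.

With a Gamma(shape α, rate β) prior, the Poisson likelihood is conjugate: the posterior is Gamma(α + ΣXᵢ, β + n).
Sum of counts S = 41 over n = 12 hours.
Posterior: Gamma(α+S, β+n) = Gamma(6.14+41, 1.59+12) = Gamma(47.14, 13.59).
Mode of Gamma(α,β) for α≥1 is (α−1)/β = 46.14/13.59 = 3.3951.

3.3951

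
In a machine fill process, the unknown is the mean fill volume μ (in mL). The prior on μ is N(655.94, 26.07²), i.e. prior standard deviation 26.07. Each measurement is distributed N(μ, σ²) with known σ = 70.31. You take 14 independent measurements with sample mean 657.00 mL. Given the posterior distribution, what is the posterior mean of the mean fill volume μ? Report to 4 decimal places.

656.6376

For Normal data with known variance σ², a Normal(μ₀, σ₀²) prior on μ is conjugate. Posterior precision = 1/σ₀² + n/σ²; posterior mean is the precision-weighted average of μ₀ and x̄.
n·x̄ = 14·657.00 = 9198.
σ₀² = 26.07² = 679.6449, σ² = 70.31² = 4943.4961; σ² + n·σ₀² = 4943.4961 + 14·679.6449 = 14458.5247.
Posterior mean = (μ₀/σ₀² + n·x̄/σ²)/(1/σ₀² + n/σ²) = (σ²·μ₀ + σ₀²·n·x̄)/(σ² + n·σ₀²) = (4943.4961·655.94 + 679.6449·9198)/14458.5247 = 9494010.622034/14458.5247 = 656.6376.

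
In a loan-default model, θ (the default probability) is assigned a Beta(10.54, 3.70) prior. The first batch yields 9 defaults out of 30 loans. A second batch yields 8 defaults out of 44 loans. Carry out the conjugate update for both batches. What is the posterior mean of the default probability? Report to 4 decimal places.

The Beta prior is conjugate to a Binomial/Bernoulli likelihood; the update adds successes to α and failures to β.
After batch 1: Beta(10.54+9, 3.70+21) = Beta(19.54, 24.70).
After batch 2: Beta(19.54+8, 24.70+36) = Beta(27.54, 60.70).
Posterior mean = α/(α+β) = 27.54/88.24 = 0.3121.

0.3121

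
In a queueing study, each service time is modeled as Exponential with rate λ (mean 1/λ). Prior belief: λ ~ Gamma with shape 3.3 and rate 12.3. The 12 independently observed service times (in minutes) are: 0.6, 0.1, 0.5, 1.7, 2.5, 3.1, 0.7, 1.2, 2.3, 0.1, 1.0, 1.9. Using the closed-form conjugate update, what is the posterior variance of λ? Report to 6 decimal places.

With a Gamma(shape α, rate β) prior on the exponential rate λ, the posterior after n observations with total T = Σxᵢ is Gamma(α+n, β+T).
Sum of observations T = 15.7 minutes; n = 12.
Posterior: Gamma(3.3+12, 12.3+15.7) = Gamma(15.3, 28.0).
Var = α/β² = 0.019515.

0.019515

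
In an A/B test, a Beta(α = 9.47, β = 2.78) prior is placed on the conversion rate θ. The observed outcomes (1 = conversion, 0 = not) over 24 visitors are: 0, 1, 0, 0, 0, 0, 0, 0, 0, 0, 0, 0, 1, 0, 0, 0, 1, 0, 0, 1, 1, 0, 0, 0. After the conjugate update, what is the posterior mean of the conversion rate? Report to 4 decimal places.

0.3992

The Beta prior is conjugate to a Binomial/Bernoulli likelihood; the update adds successes to α and failures to β.
Posterior: Beta(α+k, β+n−k) = Beta(9.47+5, 2.78+19) = Beta(14.47, 21.78).
Posterior mean = α/(α+β) = 14.47/36.25 = 0.3992.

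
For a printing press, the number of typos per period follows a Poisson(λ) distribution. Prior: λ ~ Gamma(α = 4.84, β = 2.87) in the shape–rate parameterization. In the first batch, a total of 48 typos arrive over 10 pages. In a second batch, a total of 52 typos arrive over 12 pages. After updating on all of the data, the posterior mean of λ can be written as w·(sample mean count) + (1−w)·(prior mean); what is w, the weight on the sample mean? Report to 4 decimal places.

With a Gamma(shape α, rate β) prior, the Poisson likelihood is conjugate: the posterior is Gamma(α + ΣXᵢ, β + n).
Total number of pages: n = 10 + 12 = 22.
Posterior mean = (α₀+S)/(β₀+n) = [n/(β₀+n)]·(S/n) + [β₀/(β₀+n)]·(α₀/β₀), so only n and β₀ enter the weight.
Weight on data w = n/(β₀+n) = 22/(2.87+22) = 22/24.87 = 0.8846.

0.8846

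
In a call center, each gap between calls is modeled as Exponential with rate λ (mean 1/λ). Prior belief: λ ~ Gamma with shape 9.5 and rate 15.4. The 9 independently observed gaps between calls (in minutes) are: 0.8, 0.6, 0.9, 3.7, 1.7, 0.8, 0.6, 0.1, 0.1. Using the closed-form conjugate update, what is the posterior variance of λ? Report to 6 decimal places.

0.030323

With a Gamma(shape α, rate β) prior on the exponential rate λ, the posterior after n observations with total T = Σxᵢ is Gamma(α+n, β+T).
Sum of observations T = 9.3 minutes; n = 9.
Posterior: Gamma(9.5+9, 15.4+9.3) = Gamma(18.5, 24.7).
Var = α/β² = 0.030323.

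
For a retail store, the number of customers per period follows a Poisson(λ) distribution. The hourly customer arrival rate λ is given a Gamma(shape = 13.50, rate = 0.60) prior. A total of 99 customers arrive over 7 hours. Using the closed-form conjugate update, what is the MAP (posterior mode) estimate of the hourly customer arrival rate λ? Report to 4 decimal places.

14.6711

With a Gamma(shape α, rate β) prior, the Poisson likelihood is conjugate: the posterior is Gamma(α + ΣXᵢ, β + n).
Posterior: Gamma(α+S, β+n) = Gamma(13.50+99, 0.60+7) = Gamma(112.50, 7.60).
Mode of Gamma(α,β) for α≥1 is (α−1)/β = 111.50/7.60 = 14.6711.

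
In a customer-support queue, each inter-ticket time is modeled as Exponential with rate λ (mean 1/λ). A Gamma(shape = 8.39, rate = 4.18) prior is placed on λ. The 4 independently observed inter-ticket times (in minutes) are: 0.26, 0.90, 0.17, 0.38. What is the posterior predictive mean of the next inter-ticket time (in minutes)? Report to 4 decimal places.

0.5171

With a Gamma(shape α, rate β) prior on the exponential rate λ, the posterior after n observations with total T = Σxᵢ is Gamma(α+n, β+T).
Sum of observations T = 1.71 minutes; n = 4.
Posterior: Gamma(8.39+4, 4.18+1.71) = Gamma(12.39, 5.89).
The predictive distribution for the next observation is Lomax; its mean is β/(α−1) = 5.89/11.39 = 0.5171.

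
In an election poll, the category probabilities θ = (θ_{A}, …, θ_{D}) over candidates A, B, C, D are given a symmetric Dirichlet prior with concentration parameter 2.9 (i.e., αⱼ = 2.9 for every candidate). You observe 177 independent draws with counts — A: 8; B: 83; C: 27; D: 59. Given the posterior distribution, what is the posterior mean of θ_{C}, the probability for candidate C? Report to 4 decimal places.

0.1585

The Dirichlet prior is conjugate to the Multinomial likelihood: each posterior αⱼ = prior αⱼ + observed count nⱼ.
Posterior concentration: (10.9, 85.9, 29.9, 61.9), total = 188.6.
E[θ_{C}|data] = α_{C}/Σα = 29.9/188.6 = 0.1585.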